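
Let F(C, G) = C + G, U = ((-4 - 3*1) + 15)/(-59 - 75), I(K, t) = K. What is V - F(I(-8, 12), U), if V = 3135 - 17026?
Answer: -930157/67 ≈ -13883.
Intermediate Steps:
U = -4/67 (U = ((-4 - 3) + 15)/(-134) = (-7 + 15)*(-1/134) = 8*(-1/134) = -4/67 ≈ -0.059702)
V = -13891
V - F(I(-8, 12), U) = -13891 - (-8 - 4/67) = -13891 - 1*(-540/67) = -13891 + 540/67 = -930157/67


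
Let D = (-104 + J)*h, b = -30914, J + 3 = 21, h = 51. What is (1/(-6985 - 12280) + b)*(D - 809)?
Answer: 618784981229/3853 ≈ 1.6060e+8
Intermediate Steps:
J = 18 (J = -3 + 21 = 18)
D = -4386 (D = (-104 + 18)*51 = -86*51 = -4386)
(1/(-6985 - 12280) + b)*(D - 809) = (1/(-6985 - 12280) - 30914)*(-4386 - 809) = (1/(-19265) - 30914)*(-5195) = (-1/19265 - 30914)*(-5195) = -595558211/19265*(-5195) = 618784981229/3853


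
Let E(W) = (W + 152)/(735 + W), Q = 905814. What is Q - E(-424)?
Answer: 281708426/311 ≈ 9.0582e+5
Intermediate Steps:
E(W) = (152 + W)/(735 + W)
Q - E(-424) = 905814 - (152 - 424)/(735 - 424) = 905814 - (-272)/311 = 905814 - 1*(-272/311) = 905814 + 272/311 = 281708426/311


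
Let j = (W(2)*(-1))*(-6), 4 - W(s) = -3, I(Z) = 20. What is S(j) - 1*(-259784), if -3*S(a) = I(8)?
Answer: 779332/3 ≈ 2.5978e+5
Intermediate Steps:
W(s) = 7 (W(s) = 4 - 1*(-3) = 4 + 3 = 7)
j = 42 (j = (7*(-1))*(-6) = -7*(-6) = 42)
S(a) = -20/3 (S(a) = -1/3*20 = -20/3)
S(j) - 1*(-259784) = -20/3 - 1*(-259784) = -20/3 + 259784 = 779332/3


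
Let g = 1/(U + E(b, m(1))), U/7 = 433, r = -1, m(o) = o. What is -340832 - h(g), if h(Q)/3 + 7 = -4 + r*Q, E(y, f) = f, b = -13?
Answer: -1033302565/3032 ≈ -3.4080e+5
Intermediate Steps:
U = 3031 (U = 7*433 = 3031)
g = 1/3032 (g = 1/(3031 + 1) = 1/3032 ≈ 0.00032982)
h(Q) = -33 - 3*Q (h(Q) = -21 + 3*(-4 - Q) = -21 + (-12 - 3*Q) = -33 - 3*Q)
-340832 - h(g) = -340832 - (-33 - 3*1/3032) = -340832 - (-33 - 3/3032) = -340832 - 1*(-100059/3032) = -340832 + 100059/3032 = -1033302565/3032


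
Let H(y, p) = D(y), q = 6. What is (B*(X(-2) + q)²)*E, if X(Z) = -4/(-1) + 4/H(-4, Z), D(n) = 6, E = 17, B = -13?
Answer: -226304/9 ≈ -25145.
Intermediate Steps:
H(y, p) = 6
X(Z) = 14/3 (X(Z) = -4/(-1) + 4/6 = -4*(-1) + 4*(⅙) = 4 + ⅔ = 14/3)
(B*(X(-2) + q)²)*E = -13*(14/3 + 6)²*17 = -13*(32/3)²*17 = -13*1024/9*17 = -13312/9*17 = -226304/9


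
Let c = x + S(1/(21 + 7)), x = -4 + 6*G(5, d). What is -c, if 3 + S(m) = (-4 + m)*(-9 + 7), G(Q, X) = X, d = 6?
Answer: -517/14 ≈ -36.929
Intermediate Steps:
S(m) = 5 - 2*m (S(m) = -3 + (-4 + m)*(-9 + 7) = -3 + (-4 + m)*(-2) = -3 + (8 - 2*m) = 5 - 2*m)
x = 32 (x = -4 + 6*6 = -4 + 36 = 32)
c = 517/14 (c = 32 + (5 - 2/(21 + 7)) = 32 + (5 - 2/28) = 32 + (5 - 2*1/28) = 32 + (5 - 1/14) = 32 + 69/14 = 517/14 ≈ 36.929)
-c = -1*517/14 = -517/14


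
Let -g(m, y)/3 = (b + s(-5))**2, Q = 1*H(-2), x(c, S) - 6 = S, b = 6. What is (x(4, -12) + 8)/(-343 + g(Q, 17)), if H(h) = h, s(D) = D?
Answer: -1/173 ≈ -0.0057803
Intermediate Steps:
x(c, S) = 6 + S
Q = -2 (Q = 1*(-2) = -2)
g(m, y) = -3 (g(m, y) = -3*(6 - 5)**2 = -3*1**2 = -3*1 = -3)
(x(4, -12) + 8)/(-343 + g(Q, 17)) = ((6 - 12) + 8)/(-343 - 3) = (-6 + 8)/(-346) = 2*(-1/346) = -1/173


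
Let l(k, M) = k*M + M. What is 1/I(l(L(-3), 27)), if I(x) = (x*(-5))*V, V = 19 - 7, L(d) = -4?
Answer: 1/4860 ≈ 0.00020576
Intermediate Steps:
V = 12
l(k, M) = M + M*k (l(k, M) = M*k + M = M + M*k)
I(x) = -60*x (I(x) = (x*(-5))*12 = -5*x*12 = -60*x)
1/I(l(L(-3), 27)) = 1/(-1620*(1 - 4)) = 1/(-1620*(-3)) = 1/(-60*(-81)) = 1/4860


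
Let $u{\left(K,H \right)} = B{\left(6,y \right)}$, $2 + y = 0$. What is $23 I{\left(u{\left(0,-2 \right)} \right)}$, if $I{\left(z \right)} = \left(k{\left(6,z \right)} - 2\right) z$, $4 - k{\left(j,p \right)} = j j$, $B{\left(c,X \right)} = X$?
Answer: $1564$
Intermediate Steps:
$y = -2$ ($y = -2 + 0 = -2$)
$k{\left(j,p \right)} = 4 - j^{2}$ ($k{\left(j,p \right)} = 4 - j j = 4 - j^{2}$)
$u{\left(K,H \right)} = -2$
$I{\left(z \right)} = - 34 z$ ($I{\left(z \right)} = \left(\left(4 - 6^{2}\right) - 2\right) z = \left(\left(4 - 36\right) - 2\right) z = \left(-32 - 2\right) z = - 34 z$)
$23 I{\left(u{\left(0,-2 \right)} \right)} = 23 \left(\left(-34\right) \left(-2\right)\right) = 23 \cdot 68 = 1564$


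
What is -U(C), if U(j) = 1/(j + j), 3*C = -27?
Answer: 1/18 ≈ 0.055556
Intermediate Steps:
C = -9 (C = (⅓)*(-27) = -9)
U(j) = 1/(2*j)
-U(C) = -1/(2*(-9)) = -(-1)/(2*9) = -1*(-1/18) = 1/18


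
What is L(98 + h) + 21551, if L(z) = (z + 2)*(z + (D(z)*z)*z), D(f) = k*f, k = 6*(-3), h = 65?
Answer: -12862270144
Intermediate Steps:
k = -18
D(f) = -18*f
L(z) = (2 + z)*(z - 18*z³) (L(z) = (z + 2)*(z + ((-18*z)*z)*z) = (2 + z)*(z + (-18*z²)*z) = (2 + z)*(z - 18*z³))
L(98 + h) + 21551 = (98 + 65)*(2 + (98 + 65) - 36*(98 + 65)² - 18*(98 + 65)³) + 21551 = 163*(2 + 163 - 36*163² - 18*163³) + 21551 = 163*(2 + 163 - 36*26569 - 18*4330747) + 21551 = 163*(2 + 163 - 956484 - 77953446) + 21551 = 163*(-78909765) + 21551 = -12862291695 + 21551 = -12862270144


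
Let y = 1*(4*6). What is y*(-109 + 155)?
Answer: 1104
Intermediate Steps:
y = 24 (y = 1*24 = 24)
y*(-109 + 155) = 24*(-109 + 155) = 24*46 = 1104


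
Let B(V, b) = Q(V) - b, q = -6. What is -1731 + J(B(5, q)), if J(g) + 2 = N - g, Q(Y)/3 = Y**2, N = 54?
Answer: -1760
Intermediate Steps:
Q(Y) = 3*Y**2
B(V, b) = -b + 3*V**2 (B(V, b) = 3*V**2 - b = -b + 3*V**2)
J(g) = 52 - g (J(g) = -2 + (54 - g) = 52 - g)
-1731 + J(B(5, q)) = -1731 + (52 - (-1*(-6) + 3*5**2)) = -1731 + (52 - (6 + 3*25)) = -1731 + (52 - (6 + 75)) = -1731 + (52 - 1*81) = -1731 + (52 - 81) = -1731 - 29 = -1760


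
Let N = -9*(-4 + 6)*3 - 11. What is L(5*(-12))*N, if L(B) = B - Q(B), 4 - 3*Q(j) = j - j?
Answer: 11960/3 ≈ 3986.7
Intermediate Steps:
Q(j) = 4/3 (Q(j) = 4/3 - (j - j)/3 = 4/3 - ⅓*0 = 4/3 + 0 = 4/3)
L(B) = -4/3 + B (L(B) = B - 1*4/3 = B - 4/3 = -4/3 + B)
N = -65 (N = -18*3 - 11 = -9*6 - 11 = -54 - 11 = -65)
L(5*(-12))*N = (-4/3 + 5*(-12))*(-65) = (-4/3 - 60)*(-65) = -184/3*(-65) = 11960/3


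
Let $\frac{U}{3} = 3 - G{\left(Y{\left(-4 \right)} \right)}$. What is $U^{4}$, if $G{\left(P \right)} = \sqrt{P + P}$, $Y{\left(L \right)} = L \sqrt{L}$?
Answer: $81 \left(3 - 2 \sqrt{2} \left(1 - i\right)\right)^{4} \approx 5069.6 - 1253.2 i$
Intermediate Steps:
$Y{\left(L \right)} = L^{\frac{3}{2}}$
$G{\left(P \right)} = \sqrt{2} \sqrt{P}$ ($G{\left(P \right)} = \sqrt{2 P} = \sqrt{2} \sqrt{P}$)
$U = 9 - 6 \sqrt{2} \left(1 - i\right)$ ($U = 3 \left(3 - \sqrt{2} \sqrt{\left(-4\right)^{\frac{3}{2}}}\right) = 3 \left(3 - \sqrt{2} \sqrt{- 8 i}\right) = 3 \left(3 - \sqrt{2} \cdot 2 \left(1 - i\right)\right) = 3 \left(3 - 2 \sqrt{2} \left(1 - i\right)\right) = 9 - 6 \sqrt{2} \left(1 - i\right) \approx 0.51472 + 8.4853 i$)
$U^{4} = \left(9 + 6 \sqrt{2} \left(-1 + i\right)\right)^{4}$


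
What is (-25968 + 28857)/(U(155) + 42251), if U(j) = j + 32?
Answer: 963/14146 ≈ 0.068076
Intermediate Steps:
U(j) = 32 + j
(-25968 + 28857)/(U(155) + 42251) = (-25968 + 28857)/((32 + 155) + 42251) = 2889/(187 + 42251) = 2889/42438 = 2889*(1/42438) = 963/14146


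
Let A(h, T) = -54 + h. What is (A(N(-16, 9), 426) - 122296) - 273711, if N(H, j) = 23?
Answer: -396038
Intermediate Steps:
(A(N(-16, 9), 426) - 122296) - 273711 = ((-54 + 23) - 122296) - 273711 = (-31 - 122296) - 273711 = -122327 - 273711 = -396038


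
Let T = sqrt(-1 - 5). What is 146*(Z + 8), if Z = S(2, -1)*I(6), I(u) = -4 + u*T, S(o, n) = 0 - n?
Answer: 584 + 876*I*sqrt(6) ≈ 584.0 + 2145.8*I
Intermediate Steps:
S(o, n) = -n
T = I*sqrt(6) (T = sqrt(-6) = I*sqrt(6) ≈ 2.4495*I)
I(u) = -4 + I*u*sqrt(6) (I(u) = -4 + u*(I*sqrt(6)) = -4 + I*u*sqrt(6))
Z = -4 + 6*I*sqrt(6) (Z = (-1*(-1))*(-4 + I*6*sqrt(6)) = 1*(-4 + 6*I*sqrt(6)) = -4 + 6*I*sqrt(6) ≈ -4.0 + 14.697*I)
146*(Z + 8) = 146*((-4 + 6*I*sqrt(6)) + 8) = 146*(4 + 6*I*sqrt(6)) = 584 + 876*I*sqrt(6)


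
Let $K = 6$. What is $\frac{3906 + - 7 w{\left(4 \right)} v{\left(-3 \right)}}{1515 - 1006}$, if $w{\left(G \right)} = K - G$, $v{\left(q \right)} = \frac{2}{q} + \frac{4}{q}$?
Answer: $\frac{3934}{509} \approx 7.7289$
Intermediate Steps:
$v{\left(q \right)} = \frac{6}{q}$
$w{\left(G \right)} = 6 - G$
$\frac{3906 + - 7 w{\left(4 \right)} v{\left(-3 \right)}}{1515 - 1006} = \frac{3906 + - 7 \left(6 - 4\right) \frac{6}{-3}}{1515 - 1006} = \frac{3906 + - 7 \left(6 - 4\right) 6 \left(- \frac{1}{3}\right)}{509} = \left(3906 + \left(-7\right) 2 \left(-2\right)\right) \frac{1}{509} = \left(3906 - -28\right) \frac{1}{509} = \left(3906 + 28\right) \frac{1}{509} = 3934 \cdot \frac{1}{509} = \frac{3934}{509}$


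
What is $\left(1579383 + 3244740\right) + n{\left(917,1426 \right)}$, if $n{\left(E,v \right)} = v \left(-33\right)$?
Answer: $4777065$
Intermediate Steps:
$n{\left(E,v \right)} = - 33 v$
$\left(1579383 + 3244740\right) + n{\left(917,1426 \right)} = \left(1579383 + 3244740\right) - 47058 = 4824123 - 47058 = 4777065$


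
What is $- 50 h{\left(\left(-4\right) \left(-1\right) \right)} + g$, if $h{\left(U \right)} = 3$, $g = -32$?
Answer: $-182$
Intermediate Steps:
$- 50 h{\left(\left(-4\right) \left(-1\right) \right)} + g = \left(-50\right) 3 - 32 = -150 - 32 = -182$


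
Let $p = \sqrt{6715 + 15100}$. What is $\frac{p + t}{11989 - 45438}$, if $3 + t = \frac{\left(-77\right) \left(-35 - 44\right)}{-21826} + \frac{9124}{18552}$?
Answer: $\frac{10075529}{120928872129} - \frac{\sqrt{21815}}{33449} \approx -0.0043323$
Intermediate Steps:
$t = - \frac{10075529}{3615321}$ ($t = -3 + \left(\frac{\left(-77\right) \left(-35 - 44\right)}{-21826} + \frac{9124}{18552}\right) = -3 + \left(\left(-77\right) \left(-79\right) \left(- \frac{1}{21826}\right) + 9124 \cdot \frac{1}{18552}\right) = -3 + \left(6083 \left(- \frac{1}{21826}\right) + \frac{2281}{4638}\right) = -3 + \left(- \frac{869}{3118} + \frac{2281}{4638}\right) = -3 + \frac{770434}{3615321} = - \frac{10075529}{3615321} \approx -2.7869$)
$p = \sqrt{21815} \approx 147.7$
$\frac{p + t}{11989 - 45438} = \frac{\sqrt{21815} - \frac{10075529}{3615321}}{11989 - 45438} = \frac{- \frac{10075529}{3615321} + \sqrt{21815}}{-33449} = \left(- \frac{10075529}{3615321} + \sqrt{21815}\right) \left(- \frac{1}{33449}\right) = \frac{10075529}{120928872129} - \frac{\sqrt{21815}}{33449}$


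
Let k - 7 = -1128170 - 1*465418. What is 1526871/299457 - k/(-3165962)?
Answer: 1452268859795/316023160878 ≈ 4.5955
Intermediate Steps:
k = -1593581 (k = 7 + (-1128170 - 1*465418) = 7 + (-1128170 - 465418) = 7 - 1593588 = -1593581)
1526871/299457 - k/(-3165962) = 1526871/299457 - 1*(-1593581)/(-3165962) = 1526871*(1/299457) + 1593581*(-1/3165962) = 508957/99819 - 1593581/3165962 = 1452268859795/316023160878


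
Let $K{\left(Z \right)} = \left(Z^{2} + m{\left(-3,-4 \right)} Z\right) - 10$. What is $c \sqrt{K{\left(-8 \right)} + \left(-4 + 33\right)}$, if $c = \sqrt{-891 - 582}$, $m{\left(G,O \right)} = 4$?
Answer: $3 i \sqrt{8347} \approx 274.09 i$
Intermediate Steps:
$K{\left(Z \right)} = -10 + Z^{2} + 4 Z$ ($K{\left(Z \right)} = \left(Z^{2} + 4 Z\right) - 10 = -10 + Z^{2} + 4 Z$)
$c = i \sqrt{1473}$ ($c = \sqrt{-891 - 582} = \sqrt{-1473} = i \sqrt{1473} \approx 38.38 i$)
$c \sqrt{K{\left(-8 \right)} + \left(-4 + 33\right)} = i \sqrt{1473} \sqrt{\left(-10 + \left(-8\right)^{2} + 4 \left(-8\right)\right) + \left(-4 + 33\right)} = i \sqrt{1473} \sqrt{\left(-10 + 64 - 32\right) + 29} = i \sqrt{1473} \sqrt{22 + 29} = i \sqrt{1473} \sqrt{51} = 3 i \sqrt{8347}$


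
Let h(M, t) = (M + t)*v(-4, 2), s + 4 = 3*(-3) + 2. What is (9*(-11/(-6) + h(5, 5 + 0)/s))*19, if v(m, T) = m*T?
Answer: 34257/22 ≈ 1557.1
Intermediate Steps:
v(m, T) = T*m
s = -11 (s = -4 + (3*(-3) + 2) = -4 + (-9 + 2) = -4 - 7 = -11)
h(M, t) = -8*M - 8*t (h(M, t) = (M + t)*(2*(-4)) = (M + t)*(-8) = -8*M - 8*t)
(9*(-11/(-6) + h(5, 5 + 0)/s))*19 = (9*(-11/(-6) + (-8*5 - 8*(5 + 0))/(-11)))*19 = (9*(-11*(-1/6) + (-40 - 8*5)*(-1/11)))*19 = (9*(11/6 + (-40 - 40)*(-1/11)))*19 = (9*(11/6 - 80*(-1/11)))*19 = (9*(11/6 + 80/11))*19 = (9*(601/66))*19 = (1803/22)*19 = 34257/22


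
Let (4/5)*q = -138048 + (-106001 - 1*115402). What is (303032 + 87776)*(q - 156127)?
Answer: -236611088626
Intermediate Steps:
q = -1797255/4 (q = 5*(-138048 + (-106001 - 1*115402))/4 = 5*(-138048 + (-106001 - 115402))/4 = 5*(-138048 - 221403)/4 = (5/4)*(-359451) = -1797255/4 ≈ -4.4931e+5)
(303032 + 87776)*(q - 156127) = (303032 + 87776)*(-1797255/4 - 156127) = 390808*(-2421763/4) = -236611088626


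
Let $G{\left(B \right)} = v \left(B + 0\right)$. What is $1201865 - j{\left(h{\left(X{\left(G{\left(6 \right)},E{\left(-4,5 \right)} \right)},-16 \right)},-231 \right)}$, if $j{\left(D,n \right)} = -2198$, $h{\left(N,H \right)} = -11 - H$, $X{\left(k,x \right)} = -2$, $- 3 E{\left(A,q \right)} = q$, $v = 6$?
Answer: $1204063$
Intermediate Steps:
$G{\left(B \right)} = 6 B$ ($G{\left(B \right)} = 6 \left(B + 0\right) = 6 B$)
$E{\left(A,q \right)} = - \frac{q}{3}$
$1201865 - j{\left(h{\left(X{\left(G{\left(6 \right)},E{\left(-4,5 \right)} \right)},-16 \right)},-231 \right)} = 1201865 - -2198 = 1201865 + 2198 = 1204063$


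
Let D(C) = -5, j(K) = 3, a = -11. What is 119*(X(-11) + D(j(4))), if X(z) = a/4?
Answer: -3689/4 ≈ -922.25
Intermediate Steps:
X(z) = -11/4
119*(X(-11) + D(j(4))) = 119*(-11/4 - 5) = 119*(-31/4) = -3689/4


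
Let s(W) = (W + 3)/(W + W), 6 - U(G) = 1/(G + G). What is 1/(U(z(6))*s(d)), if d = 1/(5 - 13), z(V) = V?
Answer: -24/1633 ≈ -0.014697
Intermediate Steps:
d = -⅛ (d = 1/(-8) = -⅛ ≈ -0.12500)
U(G) = 6 - 1/(2*G) (U(G) = 6 - 1/(G + G) = 6 - 1/(2*G))
s(W) = (3 + W)/(2*W) (s(W) = (3 + W)/((2*W)) = (3 + W)*(1/(2*W)) = (3 + W)/(2*W))
1/(U(z(6))*s(d)) = 1/((6 - ½/6)*(((3 - ⅛)/(2*(-⅛))))) = 1/((6 - ½*⅙)*(((½)*(-8)*(23/8)))) = 1/((6 - 1/12)*(-23/2)) = -2/23/(71/12) = (12/71)*(-2/23) = -24/1633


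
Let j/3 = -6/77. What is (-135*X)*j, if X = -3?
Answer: -7290/77 ≈ -94.675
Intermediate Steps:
j = -18/77 (j = 3*(-6/77) = -18/77 ≈ -0.23377)
(-135*X)*j = -135*(-3)*(-18/77) = 405*(-18/77) = -7290/77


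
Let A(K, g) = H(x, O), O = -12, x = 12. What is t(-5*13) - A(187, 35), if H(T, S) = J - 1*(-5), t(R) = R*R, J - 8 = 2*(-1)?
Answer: 4214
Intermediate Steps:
J = 6 (J = 8 + 2*(-1) = 8 - 2 = 6)
t(R) = R²
H(T, S) = 11 (H(T, S) = 6 - 1*(-5) = 6 + 5 = 11)
A(K, g) = 11
t(-5*13) - A(187, 35) = (-5*13)² - 1*11 = (-65)² - 11 = 4225 - 11 = 4214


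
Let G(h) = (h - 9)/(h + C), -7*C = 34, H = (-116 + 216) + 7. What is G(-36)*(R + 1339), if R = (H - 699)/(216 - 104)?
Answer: 210060/143 ≈ 1469.0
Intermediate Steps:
H = 107 (H = 100 + 7 = 107)
C = -34/7 (C = -⅐*34 = -34/7 ≈ -4.8571)
G(h) = (-9 + h)/(-34/7 + h) (G(h) = (h - 9)/(h - 34/7) = (-9 + h)/(-34/7 + h))
R = -37/7 (R = (107 - 699)/(216 - 104) = -592/112 = -592*1/112 = -37/7 ≈ -5.2857)
G(-36)*(R + 1339) = (7*(-9 - 36)/(-34 + 7*(-36)))*(-37/7 + 1339) = (7*(-45)/(-34 - 252))*(9336/7) = (7*(-45)/(-286))*(9336/7) = (7*(-1/286)*(-45))*(9336/7) = (315/286)*(9336/7) = 210060/143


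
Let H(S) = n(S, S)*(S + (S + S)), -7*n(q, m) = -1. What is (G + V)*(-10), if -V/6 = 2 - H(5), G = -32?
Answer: 2180/7 ≈ 311.43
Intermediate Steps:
n(q, m) = ⅐ (n(q, m) = -⅐*(-1) = ⅐)
H(S) = 3*S/7 (H(S) = (S + (S + S))/7 = (S + 2*S)/7 = (3*S)/7 = 3*S/7)
V = 6/7 (V = -6*(2 - 3*5/7) = -6*(2 - 1*15/7) = -6*(2 - 15/7) = -6*(-⅐) = 6/7 ≈ 0.85714)
(G + V)*(-10) = (-32 + 6/7)*(-10) = -218/7*(-10) = 2180/7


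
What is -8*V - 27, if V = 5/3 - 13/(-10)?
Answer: -761/15 ≈ -50.733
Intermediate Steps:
V = 89/30 (V = 5*(⅓) - 13*(-⅒) = 5/3 + 13/10 = 89/30 ≈ 2.9667)
-8*V - 27 = -8*89/30 - 27 = -356/15 - 27 = -761/15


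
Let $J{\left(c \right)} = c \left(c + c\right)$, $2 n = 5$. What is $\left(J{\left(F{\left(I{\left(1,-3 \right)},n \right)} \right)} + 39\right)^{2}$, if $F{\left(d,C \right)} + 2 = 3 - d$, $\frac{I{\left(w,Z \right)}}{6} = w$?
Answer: $7921$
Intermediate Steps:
$n = \frac{5}{2}$ ($n = \frac{1}{2} \cdot 5 = \frac{5}{2} \approx 2.5$)
$I{\left(w,Z \right)} = 6 w$
$F{\left(d,C \right)} = 1 - d$ ($F{\left(d,C \right)} = -2 - \left(-3 + d\right) = 1 - d$)
$J{\left(c \right)} = 2 c^{2}$ ($J{\left(c \right)} = c 2 c = 2 c^{2}$)
$\left(J{\left(F{\left(I{\left(1,-3 \right)},n \right)} \right)} + 39\right)^{2} = \left(2 \left(1 - 6 \cdot 1\right)^{2} + 39\right)^{2} = \left(2 \left(1 - 6\right)^{2} + 39\right)^{2} = \left(2 \left(-5\right)^{2} + 39\right)^{2} = \left(2 \cdot 25 + 39\right)^{2} = \left(50 + 39\right)^{2} = 89^{2} = 7921$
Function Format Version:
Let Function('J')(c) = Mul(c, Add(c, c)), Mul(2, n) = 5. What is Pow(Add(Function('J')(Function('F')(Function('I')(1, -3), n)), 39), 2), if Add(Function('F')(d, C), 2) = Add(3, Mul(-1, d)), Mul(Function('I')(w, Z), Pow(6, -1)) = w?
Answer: 7921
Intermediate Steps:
n = Rational(5, 2) (n = Mul(Rational(1, 2), 5) = Rational(5, 2) ≈ 2.5000)
Function('I')(w, Z) = Mul(6, w)
Function('F')(d, C) = Add(1, Mul(-1, d)) (Function('F')(d, C) = Add(-2, Add(3, Mul(-1, d))) = Add(1, Mul(-1, d)))
Function('J')(c) = Mul(2, Pow(c, 2)) (Function('J')(c) = Mul(c, Mul(2, c)) = Mul(2, Pow(c, 2)))
Pow(Add(Function('J')(Function('F')(Function('I')(1, -3), n)), 39), 2) = Pow(Add(Mul(2, Pow(Add(1, Mul(-1, Mul(6, 1))), 2)), 39), 2) = Pow(Add(Mul(2, Pow(Add(1, Mul(-1, 6)), 2)), 39), 2) = Pow(Add(Mul(2, Pow(Add(1, -6), 2)), 39), 2) = Pow(Add(Mul(2, Pow(-5, 2)), 39), 2) = Pow(Add(Mul(2, 25), 39), 2) = Pow(Add(50, 39), 2) = Pow(89, 2) = 7921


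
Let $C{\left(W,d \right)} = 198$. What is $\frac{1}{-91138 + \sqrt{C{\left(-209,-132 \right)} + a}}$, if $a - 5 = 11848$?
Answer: $- \frac{91138}{8306122993} - \frac{3 \sqrt{1339}}{8306122993} \approx -1.0986 \cdot 10^{-5}$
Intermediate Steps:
$a = 11853$ ($a = 5 + 11848 = 11853$)
$\frac{1}{-91138 + \sqrt{C{\left(-209,-132 \right)} + a}} = \frac{1}{-91138 + \sqrt{198 + 11853}} = \frac{1}{-91138 + \sqrt{12051}} = \frac{1}{-91138 + 3 \sqrt{1339}}$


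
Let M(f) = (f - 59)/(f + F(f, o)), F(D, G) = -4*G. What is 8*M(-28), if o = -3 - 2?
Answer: 87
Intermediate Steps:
o = -5
M(f) = (-59 + f)/(20 + f) (M(f) = (f - 59)/(f - 4*(-5)) = (-59 + f)/(f + 20) = (-59 + f)/(20 + f))
8*M(-28) = 8*((-59 - 28)/(20 - 28)) = 8*(-87/(-8)) = 8*(-1/8*(-87)) = 8*(87/8) = 87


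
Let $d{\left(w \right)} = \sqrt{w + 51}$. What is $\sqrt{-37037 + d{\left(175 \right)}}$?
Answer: $\sqrt{-37037 + \sqrt{226}} \approx 192.41 i$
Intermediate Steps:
$d{\left(w \right)} = \sqrt{51 + w}$
$\sqrt{-37037 + d{\left(175 \right)}} = \sqrt{-37037 + \sqrt{51 + 175}} = \sqrt{-37037 + \sqrt{226}}$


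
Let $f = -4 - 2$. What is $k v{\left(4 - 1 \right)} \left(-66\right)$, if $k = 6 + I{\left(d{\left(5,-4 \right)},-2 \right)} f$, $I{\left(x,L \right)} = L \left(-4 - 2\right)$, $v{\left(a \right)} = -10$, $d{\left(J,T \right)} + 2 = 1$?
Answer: $-43560$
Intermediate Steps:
$d{\left(J,T \right)} = -1$ ($d{\left(J,T \right)} = -2 + 1 = -1$)
$I{\left(x,L \right)} = - 6 L$ ($I{\left(x,L \right)} = L \left(-6\right) = - 6 L$)
$f = -6$
$k = -66$ ($k = 6 + \left(-6\right) \left(-2\right) \left(-6\right) = 6 + 12 \left(-6\right) = 6 - 72 = -66$)
$k v{\left(4 - 1 \right)} \left(-66\right) = \left(-66\right) \left(-10\right) \left(-66\right) = 660 \left(-66\right) = -43560$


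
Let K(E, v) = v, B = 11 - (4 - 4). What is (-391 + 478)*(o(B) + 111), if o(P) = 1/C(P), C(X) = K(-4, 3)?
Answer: 9686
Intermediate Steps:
B = 11 (B = 11 - 1*0 = 11 + 0 = 11)
C(X) = 3
o(P) = ⅓ (o(P) = 1/3 = ⅓)
(-391 + 478)*(o(B) + 111) = (-391 + 478)*(⅓ + 111) = 87*(334/3) = 9686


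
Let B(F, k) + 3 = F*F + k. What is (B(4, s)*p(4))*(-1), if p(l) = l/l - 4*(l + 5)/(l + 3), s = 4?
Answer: 493/7 ≈ 70.429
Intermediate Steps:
B(F, k) = -3 + k + F**2 (B(F, k) = -3 + (F*F + k) = -3 + (F**2 + k) = -3 + (k + F**2) = -3 + k + F**2)
p(l) = 1 - 4*(5 + l)/(3 + l)
(B(4, s)*p(4))*(-1) = ((-3 + 4 + 4**2)*((-17 - 3*4)/(3 + 4)))*(-1) = ((-3 + 4 + 16)*((-17 - 12)/7))*(-1) = (17*((1/7)*(-29)))*(-1) = (17*(-29/7))*(-1) = -493/7*(-1) = 493/7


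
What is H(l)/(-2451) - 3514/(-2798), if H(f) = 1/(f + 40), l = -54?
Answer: 60291097/48005286 ≈ 1.2559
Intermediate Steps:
H(f) = 1/(40 + f)
H(l)/(-2451) - 3514/(-2798) = 1/((40 - 54)*(-2451)) - 3514/(-2798) = -1/2451/(-14) - 3514*(-1/2798) = -1/14*(-1/2451) + 1757/1399 = 1/34314 + 1757/1399 = 60291097/48005286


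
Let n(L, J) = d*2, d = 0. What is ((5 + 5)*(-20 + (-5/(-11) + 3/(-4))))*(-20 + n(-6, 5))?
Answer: 44650/11 ≈ 4059.1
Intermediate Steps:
n(L, J) = 0 (n(L, J) = 0*2 = 0)
((5 + 5)*(-20 + (-5/(-11) + 3/(-4))))*(-20 + n(-6, 5)) = ((5 + 5)*(-20 + (-5/(-11) + 3/(-4))))*(-20 + 0) = (10*(-20 + (-5*(-1/11) + 3*(-¼))))*(-20) = (10*(-20 + (5/11 - ¾)))*(-20) = (10*(-20 - 13/44))*(-20) = (10*(-893/44))*(-20) = -4465/22*(-20) = 44650/11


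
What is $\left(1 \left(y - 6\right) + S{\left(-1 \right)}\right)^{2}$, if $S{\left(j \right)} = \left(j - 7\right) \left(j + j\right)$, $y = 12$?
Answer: $484$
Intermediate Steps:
$S{\left(j \right)} = 2 j \left(-7 + j\right)$ ($S{\left(j \right)} = \left(-7 + j\right) 2 j = 2 j \left(-7 + j\right)$)
$\left(1 \left(y - 6\right) + S{\left(-1 \right)}\right)^{2} = \left(1 \left(12 - 6\right) + 2 \left(-1\right) \left(-7 - 1\right)\right)^{2} = \left(1 \cdot 6 + 2 \left(-1\right) \left(-8\right)\right)^{2} = \left(6 + 16\right)^{2} = 22^{2} = 484$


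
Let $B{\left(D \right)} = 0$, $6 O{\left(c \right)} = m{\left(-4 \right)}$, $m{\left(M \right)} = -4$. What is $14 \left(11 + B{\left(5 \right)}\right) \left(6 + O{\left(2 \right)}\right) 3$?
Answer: $2464$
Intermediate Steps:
$O{\left(c \right)} = - \frac{2}{3}$ ($O{\left(c \right)} = \frac{1}{6} \left(-4\right) = - \frac{2}{3}$)
$14 \left(11 + B{\left(5 \right)}\right) \left(6 + O{\left(2 \right)}\right) 3 = 14 \left(11 + 0\right) \left(6 - \frac{2}{3}\right) 3 = 14 \cdot 11 \cdot \frac{16}{3} \cdot 3 = 14 \cdot \frac{176}{3} \cdot 3 = \frac{2464}{3} \cdot 3 = 2464$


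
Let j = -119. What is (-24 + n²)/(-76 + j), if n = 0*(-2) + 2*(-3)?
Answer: -4/65 ≈ -0.061538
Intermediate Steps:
n = -6 (n = 0 - 6 = -6)
(-24 + n²)/(-76 + j) = (-24 + (-6)²)/(-76 - 119) = (-24 + 36)/(-195) = 12*(-1/195) = -4/65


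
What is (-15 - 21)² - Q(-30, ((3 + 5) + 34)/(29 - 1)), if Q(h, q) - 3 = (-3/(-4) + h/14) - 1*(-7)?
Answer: 36047/28 ≈ 1287.4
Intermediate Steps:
Q(h, q) = 43/4 + h/14 (Q(h, q) = 3 + ((-3/(-4) + h/14) - 1*(-7)) = 3 + ((-3*(-¼) + h*(1/14)) + 7) = 3 + ((¾ + h/14) + 7) = 3 + (31/4 + h/14) = 43/4 + h/14)
(-15 - 21)² - Q(-30, ((3 + 5) + 34)/(29 - 1)) = (-15 - 21)² - (43/4 + (1/14)*(-30)) = (-36)² - (43/4 - 15/7) = 1296 - 1*241/28 = 1296 - 241/28 = 36047/28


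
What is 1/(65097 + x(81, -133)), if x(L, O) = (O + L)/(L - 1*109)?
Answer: 7/455692 ≈ 1.5361e-5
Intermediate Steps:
x(L, O) = (L + O)/(-109 + L) (x(L, O) = (L + O)/(L - 109) = (L + O)/(-109 + L))
1/(65097 + x(81, -133)) = 1/(65097 + (81 - 133)/(-109 + 81)) = 1/(65097 - 52/(-28)) = 1/(65097 - 1/28*(-52)) = 1/(65097 + 13/7) = 1/(455692/7) = 7/455692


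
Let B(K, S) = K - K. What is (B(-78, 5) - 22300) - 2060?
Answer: -24360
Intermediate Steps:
B(K, S) = 0
(B(-78, 5) - 22300) - 2060 = (0 - 22300) - 2060 = -22300 - 2060 = -24360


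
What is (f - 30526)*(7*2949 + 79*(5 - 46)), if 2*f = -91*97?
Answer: -608087058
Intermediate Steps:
f = -8827/2 (f = (-91*97)/2 = (½)*(-8827) = -8827/2 ≈ -4413.5)
(f - 30526)*(7*2949 + 79*(5 - 46)) = (-8827/2 - 30526)*(7*2949 + 79*(5 - 46)) = -69879*(20643 + 79*(-41))/2 = -69879*(20643 - 3239)/2 = -69879/2*17404 = -608087058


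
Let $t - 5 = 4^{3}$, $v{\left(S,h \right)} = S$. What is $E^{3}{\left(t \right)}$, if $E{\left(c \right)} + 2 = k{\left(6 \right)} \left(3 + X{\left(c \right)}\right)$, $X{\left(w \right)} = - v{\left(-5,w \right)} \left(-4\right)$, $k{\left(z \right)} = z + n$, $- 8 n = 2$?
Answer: $- \frac{63521199}{64} \approx -9.9252 \cdot 10^{5}$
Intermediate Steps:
$n = - \frac{1}{4}$ ($n = \left(- \frac{1}{8}\right) 2 = - \frac{1}{4} \approx -0.25$)
$t = 69$ ($t = 5 + 4^{3} = 5 + 64 = 69$)
$k{\left(z \right)} = - \frac{1}{4} + z$ ($k{\left(z \right)} = z - \frac{1}{4} = - \frac{1}{4} + z$)
$X{\left(w \right)} = -20$ ($X{\left(w \right)} = \left(-1\right) \left(-5\right) \left(-4\right) = 5 \left(-4\right) = -20$)
$E{\left(c \right)} = - \frac{399}{4}$ ($E{\left(c \right)} = -2 + \left(- \frac{1}{4} + 6\right) \left(3 - 20\right) = -2 + \frac{23}{4} \left(-17\right) = -2 - \frac{391}{4} = - \frac{399}{4}$)
$E^{3}{\left(t \right)} = \left(- \frac{399}{4}\right)^{3} = - \frac{63521199}{64}$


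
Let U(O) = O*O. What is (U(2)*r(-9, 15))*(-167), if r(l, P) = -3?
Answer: 2004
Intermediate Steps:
U(O) = O²
(U(2)*r(-9, 15))*(-167) = (2²*(-3))*(-167) = (4*(-3))*(-167) = -12*(-167) = 2004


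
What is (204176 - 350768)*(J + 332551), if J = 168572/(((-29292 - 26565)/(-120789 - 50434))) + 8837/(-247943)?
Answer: -574742974968489388800/4616450717 ≈ -1.2450e+11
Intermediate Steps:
J = 7156478374276999/13849352151 (J = 168572/((-55857/(-171223))) + 8837*(-1/247943) = 168572/((-55857*(-1/171223))) - 8837/247943 = 168572/(55857/171223) - 8837/247943 = 168572*(171223/55857) - 8837/247943 = 28863403556/55857 - 8837/247943 = 7156478374276999/13849352151 ≈ 5.1674e+5)
(204176 - 350768)*(J + 332551) = (204176 - 350768)*(7156478374276999/13849352151 + 332551) = -146592*11762094281444200/13849352151 = -574742974968489388800/4616450717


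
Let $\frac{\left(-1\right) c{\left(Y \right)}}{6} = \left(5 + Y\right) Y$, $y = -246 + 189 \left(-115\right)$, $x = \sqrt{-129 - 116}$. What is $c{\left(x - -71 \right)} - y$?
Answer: $-8925 - 6174 i \sqrt{5} \approx -8925.0 - 13805.0 i$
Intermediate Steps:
$x = 7 i \sqrt{5}$ ($x = \sqrt{-245} = 7 i \sqrt{5} \approx 15.652 i$)
$y = -21981$ ($y = -246 - 21735 = -21981$)
$c{\left(Y \right)} = - 6 Y \left(5 + Y\right)$ ($c{\left(Y \right)} = - 6 \left(5 + Y\right) Y = - 6 Y \left(5 + Y\right)$)
$c{\left(x - -71 \right)} - y = - 6 \left(7 i \sqrt{5} - -71\right) \left(5 + \left(7 i \sqrt{5} - -71\right)\right) - -21981 = - 6 \left(7 i \sqrt{5} + 71\right) \left(5 + \left(7 i \sqrt{5} + 71\right)\right) + 21981 = - 6 \left(71 + 7 i \sqrt{5}\right) \left(5 + \left(71 + 7 i \sqrt{5}\right)\right) + 21981 = - 6 \left(71 + 7 i \sqrt{5}\right) \left(76 + 7 i \sqrt{5}\right) + 21981 = 21981 - 6 \left(71 + 7 i \sqrt{5}\right) \left(76 + 7 i \sqrt{5}\right)$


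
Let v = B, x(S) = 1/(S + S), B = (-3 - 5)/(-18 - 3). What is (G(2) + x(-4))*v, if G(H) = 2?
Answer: 5/7 ≈ 0.71429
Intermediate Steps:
B = 8/21 (B = -8/(-21) = -8*(-1/21) = 8/21 ≈ 0.38095)
x(S) = 1/(2*S)
v = 8/21 ≈ 0.38095
(G(2) + x(-4))*v = (2 + (1/2)/(-4))*(8/21) = (2 + (1/2)*(-1/4))*(8/21) = (2 - 1/8)*(8/21) = (15/8)*(8/21) = 5/7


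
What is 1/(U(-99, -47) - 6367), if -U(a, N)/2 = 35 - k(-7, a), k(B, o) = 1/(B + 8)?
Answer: -1/6435 ≈ -0.00015540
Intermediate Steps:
k(B, o) = 1/(8 + B)
U(a, N) = -68 (U(a, N) = -2*(35 - 1/(8 - 7)) = -2*(35 - 1/1) = -2*(35 - 1*1) = -2*(35 - 1) = -2*34 = -68)
1/(U(-99, -47) - 6367) = 1/(-68 - 6367) = 1/(-6435) = -1/6435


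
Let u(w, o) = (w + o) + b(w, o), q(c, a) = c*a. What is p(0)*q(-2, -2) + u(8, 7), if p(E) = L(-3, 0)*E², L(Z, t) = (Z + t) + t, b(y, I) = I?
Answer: 22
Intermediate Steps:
q(c, a) = a*c
L(Z, t) = Z + 2*t
u(w, o) = w + 2*o (u(w, o) = (w + o) + o = (o + w) + o = w + 2*o)
p(E) = -3*E² (p(E) = (-3 + 2*0)*E² = (-3 + 0)*E² = -3*E²)
p(0)*q(-2, -2) + u(8, 7) = (-3*0²)*(-2*(-2)) + (8 + 2*7) = -3*0*4 + (8 + 14) = 0*4 + 22 = 0 + 22 = 22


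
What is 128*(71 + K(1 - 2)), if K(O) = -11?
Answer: 7680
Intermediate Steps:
128*(71 + K(1 - 2)) = 128*(71 - 11) = 128*60 = 7680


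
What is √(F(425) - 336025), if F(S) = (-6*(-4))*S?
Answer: 5*I*√13033 ≈ 570.81*I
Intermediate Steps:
F(S) = 24*S
√(F(425) - 336025) = √(24*425 - 336025) = √(10200 - 336025) = √(-325825) = 5*I*√13033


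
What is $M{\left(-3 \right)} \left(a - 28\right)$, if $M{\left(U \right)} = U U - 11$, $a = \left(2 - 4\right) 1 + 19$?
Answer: $22$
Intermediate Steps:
$a = 17$ ($a = \left(-2\right) 1 + 19 = -2 + 19 = 17$)
$M{\left(U \right)} = -11 + U^{2}$ ($M{\left(U \right)} = U^{2} - 11 = -11 + U^{2}$)
$M{\left(-3 \right)} \left(a - 28\right) = \left(-11 + \left(-3\right)^{2}\right) \left(17 - 28\right) = \left(-11 + 9\right) \left(-11\right) = \left(-2\right) \left(-11\right) = 22$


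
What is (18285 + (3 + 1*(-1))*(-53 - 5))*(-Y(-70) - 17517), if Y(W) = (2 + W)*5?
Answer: -312088913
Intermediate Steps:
Y(W) = 10 + 5*W
(18285 + (3 + 1*(-1))*(-53 - 5))*(-Y(-70) - 17517) = (18285 + (3 + 1*(-1))*(-53 - 5))*(-(10 + 5*(-70)) - 17517) = (18285 + (3 - 1)*(-58))*(-(10 - 350) - 17517) = (18285 + 2*(-58))*(-1*(-340) - 17517) = (18285 - 116)*(340 - 17517) = 18169*(-17177) = -312088913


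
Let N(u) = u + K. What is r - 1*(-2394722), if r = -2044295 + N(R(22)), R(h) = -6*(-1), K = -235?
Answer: 350198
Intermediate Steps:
R(h) = 6
N(u) = -235 + u (N(u) = u - 235 = -235 + u)
r = -2044524 (r = -2044295 + (-235 + 6) = -2044295 - 229 = -2044524)
r - 1*(-2394722) = -2044524 - 1*(-2394722) = -2044524 + 2394722 = 350198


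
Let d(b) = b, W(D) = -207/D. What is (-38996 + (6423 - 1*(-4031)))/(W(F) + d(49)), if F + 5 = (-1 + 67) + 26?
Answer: -413859/676 ≈ -612.22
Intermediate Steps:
F = 87 (F = -5 + ((-1 + 67) + 26) = -5 + (66 + 26) = -5 + 92 = 87)
(-38996 + (6423 - 1*(-4031)))/(W(F) + d(49)) = (-38996 + (6423 - 1*(-4031)))/(-207/87 + 49) = (-38996 + (6423 + 4031))/(-207*1/87 + 49) = (-38996 + 10454)/(-69/29 + 49) = -28542/1352/29 = -28542*29/1352 = -413859/676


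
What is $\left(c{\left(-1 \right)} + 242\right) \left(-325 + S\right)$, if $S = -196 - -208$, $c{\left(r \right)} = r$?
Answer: $-75433$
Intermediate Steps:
$S = 12$ ($S = -196 + 208 = 12$)
$\left(c{\left(-1 \right)} + 242\right) \left(-325 + S\right) = \left(-1 + 242\right) \left(-325 + 12\right) = 241 \left(-313\right) = -75433$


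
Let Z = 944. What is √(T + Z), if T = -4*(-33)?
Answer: 2*√269 ≈ 32.802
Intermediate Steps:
T = 132
√(T + Z) = √(132 + 944) = √1076 = 2*√269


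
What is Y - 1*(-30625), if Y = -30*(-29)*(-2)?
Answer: 28885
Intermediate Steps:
Y = -1740 (Y = 870*(-2) = -1740)
Y - 1*(-30625) = -1740 - 1*(-30625) = -1740 + 30625 = 28885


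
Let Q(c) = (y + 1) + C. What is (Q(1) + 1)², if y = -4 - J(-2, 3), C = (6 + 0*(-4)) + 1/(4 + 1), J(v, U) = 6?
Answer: 81/25 ≈ 3.2400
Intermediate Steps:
C = 31/5 (C = (6 + 0) + 1/5 = 6 + ⅕ = 31/5 ≈ 6.2000)
y = -10 (y = -4 - 1*6 = -4 - 6 = -10)
Q(c) = -14/5 (Q(c) = (-10 + 1) + 31/5 = -9 + 31/5 = -14/5)
(Q(1) + 1)² = (-14/5 + 1)² = (-9/5)² = 81/25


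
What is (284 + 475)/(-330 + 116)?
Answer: -759/214 ≈ -3.5467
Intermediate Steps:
(284 + 475)/(-330 + 116) = 759/(-214) = 759*(-1/214) = -759/214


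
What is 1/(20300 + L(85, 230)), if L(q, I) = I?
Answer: 1/20530 ≈ 4.8709e-5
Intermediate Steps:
1/(20300 + L(85, 230)) = 1/(20300 + 230) = 1/20530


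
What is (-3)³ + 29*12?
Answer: 321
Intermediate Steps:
(-3)³ + 29*12 = -27 + 348 = 321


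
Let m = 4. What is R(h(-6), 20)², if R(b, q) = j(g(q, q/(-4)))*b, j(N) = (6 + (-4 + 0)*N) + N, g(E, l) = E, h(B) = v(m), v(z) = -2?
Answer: 11664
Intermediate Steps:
h(B) = -2
j(N) = 6 - 3*N (j(N) = (6 - 4*N) + N = 6 - 3*N)
R(b, q) = b*(6 - 3*q) (R(b, q) = (6 - 3*q)*b = b*(6 - 3*q))
R(h(-6), 20)² = (3*(-2)*(2 - 1*20))² = (3*(-2)*(2 - 20))² = (3*(-2)*(-18))² = 108² = 11664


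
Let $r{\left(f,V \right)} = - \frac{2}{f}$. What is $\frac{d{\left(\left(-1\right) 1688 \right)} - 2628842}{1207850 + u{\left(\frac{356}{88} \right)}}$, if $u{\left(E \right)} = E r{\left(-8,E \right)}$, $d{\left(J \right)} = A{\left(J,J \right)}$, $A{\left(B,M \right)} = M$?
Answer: $- \frac{231486640}{106290889} \approx -2.1779$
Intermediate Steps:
$d{\left(J \right)} = J$
$u{\left(E \right)} = \frac{E}{4}$ ($u{\left(E \right)} = E \left(- \frac{2}{-8}\right) = E \left(\left(-2\right) \left(- \frac{1}{8}\right)\right) = E \frac{1}{4} = \frac{E}{4}$)
$\frac{d{\left(\left(-1\right) 1688 \right)} - 2628842}{1207850 + u{\left(\frac{356}{88} \right)}} = \frac{\left(-1\right) 1688 - 2628842}{1207850 + \frac{356 \cdot \frac{1}{88}}{4}} = \frac{-1688 - 2628842}{1207850 + \frac{356 \cdot \frac{1}{88}}{4}} = - \frac{2630530}{1207850 + \frac{1}{4} \cdot \frac{89}{22}} = - \frac{2630530}{1207850 + \frac{89}{88}} = - \frac{2630530}{\frac{106290889}{88}} = \left(-2630530\right) \frac{88}{106290889} = - \frac{231486640}{106290889}$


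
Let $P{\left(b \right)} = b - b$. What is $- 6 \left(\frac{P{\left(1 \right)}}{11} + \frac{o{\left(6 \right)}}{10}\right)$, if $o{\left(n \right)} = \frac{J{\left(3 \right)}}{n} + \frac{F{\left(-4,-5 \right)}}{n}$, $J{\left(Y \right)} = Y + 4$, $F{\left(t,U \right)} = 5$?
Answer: $- \frac{6}{5} \approx -1.2$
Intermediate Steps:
$P{\left(b \right)} = 0$
$J{\left(Y \right)} = 4 + Y$
$o{\left(n \right)} = \frac{12}{n}$ ($o{\left(n \right)} = \frac{4 + 3}{n} + \frac{5}{n} = \frac{7}{n} + \frac{5}{n} = \frac{12}{n}$)
$- 6 \left(\frac{P{\left(1 \right)}}{11} + \frac{o{\left(6 \right)}}{10}\right) = - 6 \left(\frac{0}{11} + \frac{12 \cdot \frac{1}{6}}{10}\right) = - 6 \left(0 \cdot \frac{1}{11} + 12 \cdot \frac{1}{6} \cdot \frac{1}{10}\right) = - 6 \left(0 + 2 \cdot \frac{1}{10}\right) = - 6 \left(0 + \frac{1}{5}\right) = \left(-6\right) \frac{1}{5} = - \frac{6}{5}$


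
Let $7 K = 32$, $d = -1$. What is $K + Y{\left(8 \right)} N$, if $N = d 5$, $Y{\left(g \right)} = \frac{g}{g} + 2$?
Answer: $- \frac{73}{7} \approx -10.429$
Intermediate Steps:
$Y{\left(g \right)} = 3$ ($Y{\left(g \right)} = 1 + 2 = 3$)
$N = -5$ ($N = \left(-1\right) 5 = -5$)
$K = \frac{32}{7}$ ($K = \frac{1}{7} \cdot 32 = \frac{32}{7} \approx 4.5714$)
$K + Y{\left(8 \right)} N = \frac{32}{7} + 3 \left(-5\right) = \frac{32}{7} - 15 = - \frac{73}{7}$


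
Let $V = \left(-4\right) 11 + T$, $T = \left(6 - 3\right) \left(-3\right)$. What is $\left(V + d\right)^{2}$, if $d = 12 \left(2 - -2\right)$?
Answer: $25$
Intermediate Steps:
$T = -9$ ($T = 3 \left(-3\right) = -9$)
$V = -53$ ($V = \left(-4\right) 11 - 9 = -44 - 9 = -53$)
$d = 48$ ($d = 12 \left(2 + 2\right) = 12 \cdot 4 = 48$)
$\left(V + d\right)^{2} = \left(-53 + 48\right)^{2} = \left(-5\right)^{2} = 25$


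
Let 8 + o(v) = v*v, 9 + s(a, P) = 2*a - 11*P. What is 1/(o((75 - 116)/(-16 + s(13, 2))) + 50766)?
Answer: 441/22385959 ≈ 1.9700e-5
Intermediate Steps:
s(a, P) = -9 - 11*P + 2*a (s(a, P) = -9 + (2*a - 11*P) = -9 + (-11*P + 2*a) = -9 - 11*P + 2*a)
o(v) = -8 + v² (o(v) = -8 + v*v = -8 + v²)
1/(o((75 - 116)/(-16 + s(13, 2))) + 50766) = 1/((-8 + ((75 - 116)/(-16 + (-9 - 11*2 + 2*13)))²) + 50766) = 1/((-8 + (-41/(-16 + (-9 - 22 + 26)))²) + 50766) = 1/((-8 + (-41/(-16 - 5))²) + 50766) = 1/((-8 + (-41/(-21))²) + 50766) = 1/((-8 + (-41*(-1/21))²) + 50766) = 1/((-8 + (41/21)²) + 50766) = 1/((-8 + 1681/441) + 50766) = 1/(-1847/441 + 50766) = 1/(22385959/441) = 441/22385959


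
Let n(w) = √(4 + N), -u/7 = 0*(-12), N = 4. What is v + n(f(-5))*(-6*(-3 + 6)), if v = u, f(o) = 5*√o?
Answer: -36*√2 ≈ -50.912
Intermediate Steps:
u = 0 (u = -0*(-12) = -7*0 = 0)
v = 0
n(w) = 2*√2 (n(w) = √(4 + 4) = √8 = 2*√2)
v + n(f(-5))*(-6*(-3 + 6)) = 0 + (2*√2)*(-6*(-3 + 6)) = 0 + (2*√2)*(-6*3) = 0 + (2*√2)*(-18) = 0 - 36*√2 = -36*√2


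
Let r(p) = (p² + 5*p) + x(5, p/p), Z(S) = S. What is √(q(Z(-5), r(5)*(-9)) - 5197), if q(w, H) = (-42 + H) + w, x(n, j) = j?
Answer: I*√5703 ≈ 75.518*I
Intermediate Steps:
r(p) = 1 + p² + 5*p (r(p) = (p² + 5*p) + p/p = (p² + 5*p) + 1 = 1 + p² + 5*p)
q(w, H) = -42 + H + w
√(q(Z(-5), r(5)*(-9)) - 5197) = √((-42 + (1 + 5² + 5*5)*(-9) - 5) - 5197) = √((-42 + (1 + 25 + 25)*(-9) - 5) - 5197) = √((-42 + 51*(-9) - 5) - 5197) = √((-42 - 459 - 5) - 5197) = √(-506 - 5197) = √(-5703) = I*√5703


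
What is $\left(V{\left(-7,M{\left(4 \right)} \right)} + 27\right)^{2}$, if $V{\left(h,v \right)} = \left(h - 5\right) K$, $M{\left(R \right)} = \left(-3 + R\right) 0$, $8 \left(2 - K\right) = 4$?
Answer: $81$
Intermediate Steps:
$K = \frac{3}{2}$ ($K = 2 - \frac{1}{2} = \frac{3}{2} \approx 1.5$)
$M{\left(R \right)} = 0$
$V{\left(h,v \right)} = - \frac{15}{2} + \frac{3 h}{2}$ ($V{\left(h,v \right)} = \left(h - 5\right) \frac{3}{2} = \left(-5 + h\right) \frac{3}{2} = - \frac{15}{2} + \frac{3 h}{2}$)
$\left(V{\left(-7,M{\left(4 \right)} \right)} + 27\right)^{2} = \left(\left(- \frac{15}{2} + \frac{3}{2} \left(-7\right)\right) + 27\right)^{2} = \left(\left(- \frac{15}{2} - \frac{21}{2}\right) + 27\right)^{2} = \left(-18 + 27\right)^{2} = 9^{2} = 81$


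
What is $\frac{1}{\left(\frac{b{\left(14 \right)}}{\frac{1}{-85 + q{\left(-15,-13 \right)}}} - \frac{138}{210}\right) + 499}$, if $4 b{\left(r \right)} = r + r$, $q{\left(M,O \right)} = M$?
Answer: $- \frac{35}{7058} \approx -0.0049589$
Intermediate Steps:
$b{\left(r \right)} = \frac{r}{2}$ ($b{\left(r \right)} = \frac{r + r}{4} = \frac{2 r}{4} = \frac{r}{2}$)
$\frac{1}{\left(\frac{b{\left(14 \right)}}{\frac{1}{-85 + q{\left(-15,-13 \right)}}} - \frac{138}{210}\right) + 499} = \frac{1}{\left(\frac{\frac{1}{2} \cdot 14}{\frac{1}{-85 - 15}} - \frac{138}{210}\right) + 499} = \frac{1}{\left(\frac{7}{\frac{1}{-100}} - \frac{23}{35}\right) + 499} = \frac{1}{\left(\frac{7}{- \frac{1}{100}} - \frac{23}{35}\right) + 499} = \frac{1}{\left(7 \left(-100\right) - \frac{23}{35}\right) + 499} = \frac{1}{\left(-700 - \frac{23}{35}\right) + 499} = \frac{1}{- \frac{24523}{35} + 499} = \frac{1}{- \frac{7058}{35}} = - \frac{35}{7058}$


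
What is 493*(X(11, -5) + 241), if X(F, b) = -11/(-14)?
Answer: 1668805/14 ≈ 1.1920e+5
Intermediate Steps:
X(F, b) = 11/14 (X(F, b) = -11*(-1/14) = 11/14)
493*(X(11, -5) + 241) = 493*(11/14 + 241) = 493*(3385/14) = 1668805/14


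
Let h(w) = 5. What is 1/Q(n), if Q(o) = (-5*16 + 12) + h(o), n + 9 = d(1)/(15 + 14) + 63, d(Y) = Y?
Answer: -1/63 ≈ -0.015873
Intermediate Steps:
n = 1567/29 (n = -9 + (1/(15 + 14) + 63) = -9 + (1/29 + 63) = -9 + 1828/29 = 1567/29 ≈ 54.034)
Q(o) = -63 (Q(o) = (-5*16 + 12) + 5 = (-80 + 12) + 5 = -68 + 5 = -63)
1/Q(n) = 1/(-63) = -1/63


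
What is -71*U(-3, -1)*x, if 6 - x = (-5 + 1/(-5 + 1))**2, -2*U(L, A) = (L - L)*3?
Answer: 0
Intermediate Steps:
U(L, A) = 0 (U(L, A) = -(L - L)*3/2 = -0*3 = -1/2*0 = 0)
x = -345/16 (x = 6 - (-5 + 1/(-5 + 1))**2 = 6 - (-5 + 1/(-4))**2 = 6 - (-5 - 1/4)**2 = 6 - (-21/4)**2 = 6 - 1*441/16 = 6 - 441/16 = -345/16 ≈ -21.563)
-71*U(-3, -1)*x = -0*(-345)/16 = -71*0 = 0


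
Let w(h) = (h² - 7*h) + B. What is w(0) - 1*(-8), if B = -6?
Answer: 2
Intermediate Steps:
w(h) = -6 + h² - 7*h (w(h) = (h² - 7*h) - 6 = -6 + h² - 7*h)
w(0) - 1*(-8) = (-6 + 0² - 7*0) - 1*(-8) = (-6 + 0 + 0) + 8 = -6 + 8 = 2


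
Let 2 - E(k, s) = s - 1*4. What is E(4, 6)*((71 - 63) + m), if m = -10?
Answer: 0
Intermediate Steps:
E(k, s) = 6 - s (E(k, s) = 2 - (s - 1*4) = 2 - (s - 4) = 2 - (-4 + s) = 2 + (4 - s) = 6 - s)
E(4, 6)*((71 - 63) + m) = (6 - 1*6)*((71 - 63) - 10) = (6 - 6)*(8 - 10) = 0*(-2) = 0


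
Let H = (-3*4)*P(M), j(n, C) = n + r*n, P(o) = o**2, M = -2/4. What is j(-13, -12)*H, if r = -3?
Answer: -78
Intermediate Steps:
M = -1/2 (M = -2*1/4 = -1/2 ≈ -0.50000)
j(n, C) = -2*n (j(n, C) = n - 3*n = -2*n)
H = -3 (H = (-3*4)*(-1/2)**2 = -12*1/4 = -3)
j(-13, -12)*H = -2*(-13)*(-3) = 26*(-3) = -78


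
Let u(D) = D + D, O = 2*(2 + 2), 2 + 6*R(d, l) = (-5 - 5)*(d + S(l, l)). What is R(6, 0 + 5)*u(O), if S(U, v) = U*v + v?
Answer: -2896/3 ≈ -965.33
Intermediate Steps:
S(U, v) = v + U*v
R(d, l) = -1/3 - 5*d/3 - 5*l*(1 + l)/3 (R(d, l) = -1/3 + ((-5 - 5)*(d + l*(1 + l)))/6 = -1/3 + (-10*(d + l*(1 + l)))/6 = -1/3 + (-10*d - 10*l*(1 + l))/6 = -1/3 + (-5*d/3 - 5*l*(1 + l)/3) = -1/3 - 5*d/3 - 5*l*(1 + l)/3)
O = 8 (O = 2*4 = 8)
u(D) = 2*D
R(6, 0 + 5)*u(O) = (-1/3 - 5/3*6 - 5*(0 + 5)*(1 + (0 + 5))/3)*(2*8) = (-1/3 - 10 - 5/3*5*(1 + 5))*16 = (-1/3 - 10 - 5/3*5*6)*16 = (-1/3 - 10 - 50)*16 = -181/3*16 = -2896/3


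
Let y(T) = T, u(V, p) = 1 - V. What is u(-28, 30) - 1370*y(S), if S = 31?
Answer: -42441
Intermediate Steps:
u(-28, 30) - 1370*y(S) = (1 - 1*(-28)) - 1370*31 = (1 + 28) - 42470 = 29 - 42470 = -42441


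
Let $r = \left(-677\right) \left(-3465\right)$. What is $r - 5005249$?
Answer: $-2659444$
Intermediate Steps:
$r = 2345805$
$r - 5005249 = 2345805 - 5005249 = -2659444$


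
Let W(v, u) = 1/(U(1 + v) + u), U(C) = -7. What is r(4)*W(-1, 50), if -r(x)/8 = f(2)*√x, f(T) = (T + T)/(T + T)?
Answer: -16/43 ≈ -0.37209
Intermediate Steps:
f(T) = 1 (f(T) = (2*T)/((2*T)) = (2*T)*(1/(2*T)) = 1)
W(v, u) = 1/(-7 + u)
r(x) = -8*√x
r(4)*W(-1, 50) = (-8*√4)/(-7 + 50) = -8*2/43 = -16*1/43 = -16/43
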